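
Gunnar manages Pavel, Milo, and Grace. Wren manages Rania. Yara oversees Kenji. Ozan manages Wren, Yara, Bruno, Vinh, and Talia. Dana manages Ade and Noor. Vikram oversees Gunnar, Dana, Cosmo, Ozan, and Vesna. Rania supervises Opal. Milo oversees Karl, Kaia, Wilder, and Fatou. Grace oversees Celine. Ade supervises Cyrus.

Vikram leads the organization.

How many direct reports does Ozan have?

5

Ozan directly manages Yara, Bruno, Vinh, Wren, Talia. That is 5 direct reports.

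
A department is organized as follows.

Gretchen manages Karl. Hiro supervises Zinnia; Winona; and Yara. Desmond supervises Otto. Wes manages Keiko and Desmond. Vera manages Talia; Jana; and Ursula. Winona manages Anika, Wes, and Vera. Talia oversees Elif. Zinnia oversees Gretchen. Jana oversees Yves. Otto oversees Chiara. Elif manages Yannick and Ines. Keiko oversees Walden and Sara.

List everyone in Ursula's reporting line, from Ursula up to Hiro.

Ursula reports to Vera. Vera reports to Winona. Winona reports to Hiro. Hiro is at the top.

Ursula -> Vera -> Winona -> Hiro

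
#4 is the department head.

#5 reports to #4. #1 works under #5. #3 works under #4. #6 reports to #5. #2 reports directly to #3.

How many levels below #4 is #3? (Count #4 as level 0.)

1

Chain from #3 up to #4: #3 → #4. That is 1 step up, so #3 is 1 level below #4.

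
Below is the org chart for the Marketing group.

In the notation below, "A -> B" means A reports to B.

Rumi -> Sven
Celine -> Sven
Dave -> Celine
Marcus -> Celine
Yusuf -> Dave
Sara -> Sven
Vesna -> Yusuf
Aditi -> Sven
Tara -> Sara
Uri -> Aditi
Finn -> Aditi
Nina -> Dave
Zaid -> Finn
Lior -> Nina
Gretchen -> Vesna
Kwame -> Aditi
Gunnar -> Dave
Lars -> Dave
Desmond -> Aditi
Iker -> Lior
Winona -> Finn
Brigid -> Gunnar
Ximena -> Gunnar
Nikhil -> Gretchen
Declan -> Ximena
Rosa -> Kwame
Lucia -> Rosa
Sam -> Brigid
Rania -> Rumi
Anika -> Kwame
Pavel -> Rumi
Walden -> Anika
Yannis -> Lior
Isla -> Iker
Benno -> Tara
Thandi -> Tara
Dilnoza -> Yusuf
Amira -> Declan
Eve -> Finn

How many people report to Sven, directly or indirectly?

39

Sven directly manages Rumi, Celine, Sara, Aditi. Under Rumi: Pavel, Rania (2). Under Celine: Marcus, Dave, Lars, Gunnar, Ximena, Declan, Amira, Brigid, Sam, Nina, Lior, Yannis, Iker, Isla, Yusuf, Dilnoza, Vesna, Gretchen, Nikhil (19). Under Sara: Tara, Thandi, Benno (3). Under Aditi: Desmond, Kwame, Anika, Walden, Rosa, Lucia, Finn, Eve, Winona, Zaid, Uri (11). So Sven's organization is 4 direct reports plus everyone under them: 3 + 20 + 4 + 12 = 39.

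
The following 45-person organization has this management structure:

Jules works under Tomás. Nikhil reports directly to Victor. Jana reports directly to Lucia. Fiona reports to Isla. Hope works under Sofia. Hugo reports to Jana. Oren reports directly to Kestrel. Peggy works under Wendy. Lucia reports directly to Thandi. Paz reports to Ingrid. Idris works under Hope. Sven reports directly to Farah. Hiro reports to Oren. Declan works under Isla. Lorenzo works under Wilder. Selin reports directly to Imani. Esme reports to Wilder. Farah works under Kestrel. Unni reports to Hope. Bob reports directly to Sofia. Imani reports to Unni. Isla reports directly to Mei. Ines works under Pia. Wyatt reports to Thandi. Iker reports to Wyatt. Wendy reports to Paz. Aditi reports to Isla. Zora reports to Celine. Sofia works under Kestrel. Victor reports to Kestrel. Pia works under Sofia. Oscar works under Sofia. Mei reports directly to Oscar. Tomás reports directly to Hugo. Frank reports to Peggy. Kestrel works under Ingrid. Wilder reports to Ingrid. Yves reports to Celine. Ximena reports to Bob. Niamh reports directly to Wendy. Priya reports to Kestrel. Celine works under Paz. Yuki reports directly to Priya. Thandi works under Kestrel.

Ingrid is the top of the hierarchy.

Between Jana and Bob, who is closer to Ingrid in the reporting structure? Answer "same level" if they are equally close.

Bob

Jana is 4 levels below Ingrid; Bob is 3. Bob is higher.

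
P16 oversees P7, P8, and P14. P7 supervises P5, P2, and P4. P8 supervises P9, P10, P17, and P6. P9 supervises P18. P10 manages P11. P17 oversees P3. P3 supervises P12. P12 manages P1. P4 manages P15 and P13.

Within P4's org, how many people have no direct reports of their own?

The people in P4's organization with no one reporting to them are P13, P15. That is 2.

2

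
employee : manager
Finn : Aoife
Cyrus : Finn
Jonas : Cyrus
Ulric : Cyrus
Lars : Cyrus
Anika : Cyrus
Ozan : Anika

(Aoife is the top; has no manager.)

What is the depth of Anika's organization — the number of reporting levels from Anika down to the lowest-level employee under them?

The longest chain under Anika runs Anika → Ozan, which is 1 level below Anika.

1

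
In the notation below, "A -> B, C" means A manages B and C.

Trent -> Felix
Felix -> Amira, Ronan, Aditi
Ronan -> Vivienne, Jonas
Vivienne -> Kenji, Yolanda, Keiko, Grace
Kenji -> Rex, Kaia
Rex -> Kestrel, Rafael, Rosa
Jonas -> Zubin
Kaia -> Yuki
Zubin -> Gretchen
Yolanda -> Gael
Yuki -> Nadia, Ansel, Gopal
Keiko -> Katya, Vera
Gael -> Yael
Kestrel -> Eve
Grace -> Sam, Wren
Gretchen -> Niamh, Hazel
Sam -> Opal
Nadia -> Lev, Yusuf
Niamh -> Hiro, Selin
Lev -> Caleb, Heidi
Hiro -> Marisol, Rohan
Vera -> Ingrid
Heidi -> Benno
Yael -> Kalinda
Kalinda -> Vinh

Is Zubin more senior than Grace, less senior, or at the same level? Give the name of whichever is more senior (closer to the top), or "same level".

Both Zubin and Grace are 4 levels below Trent.

same level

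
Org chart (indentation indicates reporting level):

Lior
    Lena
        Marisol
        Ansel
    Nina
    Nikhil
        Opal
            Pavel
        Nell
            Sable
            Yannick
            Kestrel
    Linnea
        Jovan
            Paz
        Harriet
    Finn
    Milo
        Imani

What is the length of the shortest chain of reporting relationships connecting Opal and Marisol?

4

Opal is 2 levels below Lior, and Marisol is 2 levels below Lior (their lowest common manager). The shortest path runs up from Opal to Lior and back down to Marisol: 2 + 2 = 4 links.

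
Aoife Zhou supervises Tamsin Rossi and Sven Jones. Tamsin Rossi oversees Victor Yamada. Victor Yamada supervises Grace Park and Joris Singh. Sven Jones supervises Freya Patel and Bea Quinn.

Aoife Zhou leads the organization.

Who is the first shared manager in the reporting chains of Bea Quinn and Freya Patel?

Bea Quinn's chain of managers is Sven Jones, Aoife Zhou. Freya Patel's chain of managers is Sven Jones, Aoife Zhou. The first manager that appears in both chains is Sven Jones.

Sven Jones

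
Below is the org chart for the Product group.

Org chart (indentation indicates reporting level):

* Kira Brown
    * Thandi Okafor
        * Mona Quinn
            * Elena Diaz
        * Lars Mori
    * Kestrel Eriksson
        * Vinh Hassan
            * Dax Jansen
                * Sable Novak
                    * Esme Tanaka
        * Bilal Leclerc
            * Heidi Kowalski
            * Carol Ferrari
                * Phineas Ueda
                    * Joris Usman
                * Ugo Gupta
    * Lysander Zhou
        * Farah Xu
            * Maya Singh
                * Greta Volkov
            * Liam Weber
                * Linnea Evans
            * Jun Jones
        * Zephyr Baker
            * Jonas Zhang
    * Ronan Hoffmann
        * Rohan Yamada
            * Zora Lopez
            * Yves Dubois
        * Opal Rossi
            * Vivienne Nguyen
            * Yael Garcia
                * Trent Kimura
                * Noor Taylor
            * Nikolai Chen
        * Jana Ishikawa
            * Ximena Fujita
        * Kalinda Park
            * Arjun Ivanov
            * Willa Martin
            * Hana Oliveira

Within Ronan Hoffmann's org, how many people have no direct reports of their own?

The people in Ronan Hoffmann's organization with no one reporting to them are Hana Oliveira, Willa Martin, Arjun Ivanov, Ximena Fujita, Nikolai Chen, Noor Taylor, Trent Kimura, Vivienne Nguyen, Yves Dubois, Zora Lopez. That is 10.

10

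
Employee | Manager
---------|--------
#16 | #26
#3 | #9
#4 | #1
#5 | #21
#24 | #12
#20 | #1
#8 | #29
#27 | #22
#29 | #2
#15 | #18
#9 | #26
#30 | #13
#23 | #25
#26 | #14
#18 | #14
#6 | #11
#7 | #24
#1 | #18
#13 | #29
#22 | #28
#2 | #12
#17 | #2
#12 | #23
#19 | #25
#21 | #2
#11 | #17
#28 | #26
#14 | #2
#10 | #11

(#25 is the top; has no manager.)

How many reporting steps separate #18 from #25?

5

Chain from #18 up to #25: #18 → #14 → #2 → #12 → #23 → #25. That is 5 steps up, so #18 is 5 levels below #25.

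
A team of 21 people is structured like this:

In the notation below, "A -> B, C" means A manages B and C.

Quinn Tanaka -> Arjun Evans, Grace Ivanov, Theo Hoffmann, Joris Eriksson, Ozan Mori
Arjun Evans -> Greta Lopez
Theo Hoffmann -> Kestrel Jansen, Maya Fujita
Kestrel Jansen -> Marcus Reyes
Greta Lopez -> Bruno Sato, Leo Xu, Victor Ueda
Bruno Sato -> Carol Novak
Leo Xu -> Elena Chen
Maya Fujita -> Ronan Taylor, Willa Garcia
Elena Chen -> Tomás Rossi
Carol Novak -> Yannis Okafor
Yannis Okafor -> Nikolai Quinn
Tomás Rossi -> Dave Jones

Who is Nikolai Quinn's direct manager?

Nikolai Quinn reports directly to Yannis Okafor.

Yannis Okafor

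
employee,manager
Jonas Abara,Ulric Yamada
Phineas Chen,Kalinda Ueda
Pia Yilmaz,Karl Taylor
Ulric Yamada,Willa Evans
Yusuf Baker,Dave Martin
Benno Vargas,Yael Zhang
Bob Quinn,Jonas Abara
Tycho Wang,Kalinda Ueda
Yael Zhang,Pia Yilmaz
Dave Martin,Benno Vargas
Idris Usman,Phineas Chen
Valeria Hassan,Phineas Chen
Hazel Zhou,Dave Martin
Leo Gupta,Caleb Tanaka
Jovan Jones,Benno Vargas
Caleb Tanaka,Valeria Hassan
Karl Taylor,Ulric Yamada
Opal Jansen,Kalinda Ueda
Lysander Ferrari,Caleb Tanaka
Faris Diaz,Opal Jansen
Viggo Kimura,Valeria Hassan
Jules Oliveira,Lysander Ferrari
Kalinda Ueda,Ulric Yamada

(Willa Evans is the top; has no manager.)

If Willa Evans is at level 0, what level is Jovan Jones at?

6

Chain from Jovan Jones up to Willa Evans: Jovan Jones → Benno Vargas → Yael Zhang → Pia Yilmaz → Karl Taylor → Ulric Yamada → Willa Evans. That is 6 steps up, so Jovan Jones is 6 levels below Willa Evans.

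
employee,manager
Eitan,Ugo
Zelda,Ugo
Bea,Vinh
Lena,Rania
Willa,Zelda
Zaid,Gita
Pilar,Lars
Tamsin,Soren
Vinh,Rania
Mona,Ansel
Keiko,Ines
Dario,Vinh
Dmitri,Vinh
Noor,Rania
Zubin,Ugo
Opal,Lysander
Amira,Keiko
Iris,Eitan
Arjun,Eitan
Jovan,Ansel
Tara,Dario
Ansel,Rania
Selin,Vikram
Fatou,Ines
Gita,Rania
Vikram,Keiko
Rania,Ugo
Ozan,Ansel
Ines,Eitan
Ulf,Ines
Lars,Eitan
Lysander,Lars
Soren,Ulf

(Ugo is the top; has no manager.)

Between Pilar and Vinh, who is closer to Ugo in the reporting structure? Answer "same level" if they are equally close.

Vinh

Pilar is 3 levels below Ugo; Vinh is 2. Vinh is higher.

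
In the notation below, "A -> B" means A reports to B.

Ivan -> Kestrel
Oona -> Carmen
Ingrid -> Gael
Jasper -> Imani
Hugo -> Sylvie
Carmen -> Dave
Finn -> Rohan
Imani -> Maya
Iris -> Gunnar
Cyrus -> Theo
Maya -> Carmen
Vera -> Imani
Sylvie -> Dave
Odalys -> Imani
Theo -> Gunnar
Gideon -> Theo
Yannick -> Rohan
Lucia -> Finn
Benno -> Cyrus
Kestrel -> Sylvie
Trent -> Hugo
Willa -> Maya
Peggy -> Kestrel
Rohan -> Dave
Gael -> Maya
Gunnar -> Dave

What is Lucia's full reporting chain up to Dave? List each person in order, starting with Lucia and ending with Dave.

Lucia -> Finn -> Rohan -> Dave

Lucia reports to Finn. Finn reports to Rohan. Rohan reports to Dave. Dave is at the top.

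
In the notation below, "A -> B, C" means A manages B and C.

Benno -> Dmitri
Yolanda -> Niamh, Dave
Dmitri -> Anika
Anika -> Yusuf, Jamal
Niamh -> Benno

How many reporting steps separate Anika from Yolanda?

Chain from Anika up to Yolanda: Anika → Dmitri → Benno → Niamh → Yolanda. That is 4 steps up, so Anika is 4 levels below Yolanda.

4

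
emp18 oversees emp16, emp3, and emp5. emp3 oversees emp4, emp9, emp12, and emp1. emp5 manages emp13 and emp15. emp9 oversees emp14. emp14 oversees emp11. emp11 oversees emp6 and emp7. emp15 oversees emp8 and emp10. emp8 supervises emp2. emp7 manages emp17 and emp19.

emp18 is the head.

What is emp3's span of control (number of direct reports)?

emp3 directly manages emp4, emp9, emp12, emp1. That is 4 direct reports.

4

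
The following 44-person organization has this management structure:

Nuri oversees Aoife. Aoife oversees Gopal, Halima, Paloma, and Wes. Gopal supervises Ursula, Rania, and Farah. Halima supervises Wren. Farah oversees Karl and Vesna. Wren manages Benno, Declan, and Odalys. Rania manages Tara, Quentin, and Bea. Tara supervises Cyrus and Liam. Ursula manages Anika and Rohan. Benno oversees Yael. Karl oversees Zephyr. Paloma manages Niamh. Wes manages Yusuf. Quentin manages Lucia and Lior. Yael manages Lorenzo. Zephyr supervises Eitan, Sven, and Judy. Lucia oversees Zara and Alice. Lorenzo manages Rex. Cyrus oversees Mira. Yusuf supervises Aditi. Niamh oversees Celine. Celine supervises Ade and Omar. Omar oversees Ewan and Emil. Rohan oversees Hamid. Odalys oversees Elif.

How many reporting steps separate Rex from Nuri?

Chain from Rex up to Nuri: Rex → Lorenzo → Yael → Benno → Wren → Halima → Aoife → Nuri. That is 7 steps up, so Rex is 7 levels below Nuri.

7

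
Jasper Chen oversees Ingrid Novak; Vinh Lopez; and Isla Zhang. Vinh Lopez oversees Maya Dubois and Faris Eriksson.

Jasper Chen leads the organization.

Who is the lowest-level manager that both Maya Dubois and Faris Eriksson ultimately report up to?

Vinh Lopez

Maya Dubois's chain of managers is Vinh Lopez, Jasper Chen. Faris Eriksson's chain of managers is Vinh Lopez, Jasper Chen. The first manager that appears in both chains is Vinh Lopez.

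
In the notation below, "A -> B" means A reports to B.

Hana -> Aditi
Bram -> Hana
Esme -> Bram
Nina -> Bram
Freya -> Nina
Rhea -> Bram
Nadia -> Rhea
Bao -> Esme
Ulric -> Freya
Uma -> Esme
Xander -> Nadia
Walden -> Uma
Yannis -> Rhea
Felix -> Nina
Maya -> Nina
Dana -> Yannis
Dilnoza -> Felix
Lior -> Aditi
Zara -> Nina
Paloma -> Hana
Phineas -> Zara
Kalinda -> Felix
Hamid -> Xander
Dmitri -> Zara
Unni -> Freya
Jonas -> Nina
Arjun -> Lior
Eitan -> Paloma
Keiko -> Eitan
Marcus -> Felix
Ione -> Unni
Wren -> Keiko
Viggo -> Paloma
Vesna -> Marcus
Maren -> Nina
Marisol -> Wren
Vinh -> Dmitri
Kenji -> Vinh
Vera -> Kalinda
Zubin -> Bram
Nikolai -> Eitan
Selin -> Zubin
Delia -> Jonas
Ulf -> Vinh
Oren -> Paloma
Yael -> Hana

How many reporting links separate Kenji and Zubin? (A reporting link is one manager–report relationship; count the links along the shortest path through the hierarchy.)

Kenji is 5 levels below Bram, and Zubin is 1 level below Bram (their lowest common manager). The shortest path runs up from Kenji to Bram and back down to Zubin: 5 + 1 = 6 links.

6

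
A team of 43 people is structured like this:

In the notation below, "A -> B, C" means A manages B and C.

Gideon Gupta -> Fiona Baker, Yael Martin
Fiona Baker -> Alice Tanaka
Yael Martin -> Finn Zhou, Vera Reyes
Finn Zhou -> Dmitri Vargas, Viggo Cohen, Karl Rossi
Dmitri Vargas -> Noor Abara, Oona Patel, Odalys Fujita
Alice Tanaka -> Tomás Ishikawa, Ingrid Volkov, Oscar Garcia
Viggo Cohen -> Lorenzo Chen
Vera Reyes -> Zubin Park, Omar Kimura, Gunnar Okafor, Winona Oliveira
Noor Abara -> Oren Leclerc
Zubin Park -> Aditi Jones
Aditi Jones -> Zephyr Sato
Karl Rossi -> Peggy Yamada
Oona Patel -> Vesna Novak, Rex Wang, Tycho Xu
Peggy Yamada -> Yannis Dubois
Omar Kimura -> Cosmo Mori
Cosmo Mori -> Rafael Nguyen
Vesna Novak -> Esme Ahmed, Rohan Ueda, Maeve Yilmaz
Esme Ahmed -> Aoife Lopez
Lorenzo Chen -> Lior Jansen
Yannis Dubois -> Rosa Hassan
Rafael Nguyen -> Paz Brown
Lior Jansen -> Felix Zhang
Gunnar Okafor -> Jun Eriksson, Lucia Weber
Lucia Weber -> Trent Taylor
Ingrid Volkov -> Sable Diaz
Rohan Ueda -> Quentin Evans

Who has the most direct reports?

Direct-report counts: Gideon Gupta has 2; Yael Martin has 2; Vera Reyes has 4; Gunnar Okafor has 2; Lucia Weber has 1; Omar Kimura has 1; Cosmo Mori has 1; Rafael Nguyen has 1; Zubin Park has 1; Aditi Jones has 1; Finn Zhou has 3; Karl Rossi has 1; Peggy Yamada has 1; Yannis Dubois has 1; Viggo Cohen has 1; Lorenzo Chen has 1; Lior Jansen has 1; Dmitri Vargas has 3; Oona Patel has 3; Vesna Novak has 3; Rohan Ueda has 1; Esme Ahmed has 1; Noor Abara has 1; Fiona Baker has 1; Alice Tanaka has 3; Ingrid Volkov has 1. The largest is 4, held by Vera Reyes.

Vera Reyes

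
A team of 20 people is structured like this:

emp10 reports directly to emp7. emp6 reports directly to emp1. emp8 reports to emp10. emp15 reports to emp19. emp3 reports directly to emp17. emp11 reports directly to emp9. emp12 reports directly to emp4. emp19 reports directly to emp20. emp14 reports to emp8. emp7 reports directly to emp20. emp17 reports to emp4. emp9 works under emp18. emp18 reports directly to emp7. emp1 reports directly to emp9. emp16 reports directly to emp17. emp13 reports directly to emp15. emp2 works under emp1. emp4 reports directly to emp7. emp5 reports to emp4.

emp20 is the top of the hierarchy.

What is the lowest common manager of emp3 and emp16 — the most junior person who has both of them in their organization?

emp3's chain of managers is emp17, emp4, emp7, emp20. emp16's chain of managers is emp17, emp4, emp7, emp20. The first manager that appears in both chains is emp17.

emp17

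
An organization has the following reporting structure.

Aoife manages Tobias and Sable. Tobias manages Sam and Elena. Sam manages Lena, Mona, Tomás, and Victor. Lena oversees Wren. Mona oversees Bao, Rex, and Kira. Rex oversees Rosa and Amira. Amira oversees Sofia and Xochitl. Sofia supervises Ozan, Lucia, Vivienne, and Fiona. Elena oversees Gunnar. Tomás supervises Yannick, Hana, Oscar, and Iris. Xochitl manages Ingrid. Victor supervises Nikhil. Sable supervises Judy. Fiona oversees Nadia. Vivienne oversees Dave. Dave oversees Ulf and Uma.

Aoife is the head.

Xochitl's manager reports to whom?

Xochitl reports to Amira, and Amira reports to Rex. So Xochitl's skip-level manager is Rex.

Rex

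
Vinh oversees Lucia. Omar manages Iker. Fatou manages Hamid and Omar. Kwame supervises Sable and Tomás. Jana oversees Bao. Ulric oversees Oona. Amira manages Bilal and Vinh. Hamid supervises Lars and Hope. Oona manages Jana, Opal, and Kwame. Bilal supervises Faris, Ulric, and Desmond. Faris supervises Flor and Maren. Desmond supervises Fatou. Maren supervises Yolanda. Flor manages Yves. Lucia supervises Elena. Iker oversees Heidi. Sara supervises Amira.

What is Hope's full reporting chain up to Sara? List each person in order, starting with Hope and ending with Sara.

Hope reports to Hamid. Hamid reports to Fatou. Fatou reports to Desmond. Desmond reports to Bilal. Bilal reports to Amira. Amira reports to Sara. Sara is at the top.

Hope -> Hamid -> Fatou -> Desmond -> Bilal -> Amira -> Sara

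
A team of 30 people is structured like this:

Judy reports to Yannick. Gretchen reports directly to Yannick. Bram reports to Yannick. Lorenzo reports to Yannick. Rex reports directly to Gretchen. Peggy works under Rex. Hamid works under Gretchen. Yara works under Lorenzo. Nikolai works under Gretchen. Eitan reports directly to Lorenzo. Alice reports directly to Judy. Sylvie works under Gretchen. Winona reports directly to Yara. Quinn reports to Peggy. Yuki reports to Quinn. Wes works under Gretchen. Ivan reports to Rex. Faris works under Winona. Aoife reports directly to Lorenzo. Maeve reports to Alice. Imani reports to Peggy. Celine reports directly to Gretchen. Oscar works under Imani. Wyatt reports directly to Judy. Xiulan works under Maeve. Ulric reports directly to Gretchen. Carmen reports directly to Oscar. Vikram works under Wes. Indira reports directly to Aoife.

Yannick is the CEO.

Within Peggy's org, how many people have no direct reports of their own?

2

The people in Peggy's organization with no one reporting to them are Carmen, Yuki. That is 2.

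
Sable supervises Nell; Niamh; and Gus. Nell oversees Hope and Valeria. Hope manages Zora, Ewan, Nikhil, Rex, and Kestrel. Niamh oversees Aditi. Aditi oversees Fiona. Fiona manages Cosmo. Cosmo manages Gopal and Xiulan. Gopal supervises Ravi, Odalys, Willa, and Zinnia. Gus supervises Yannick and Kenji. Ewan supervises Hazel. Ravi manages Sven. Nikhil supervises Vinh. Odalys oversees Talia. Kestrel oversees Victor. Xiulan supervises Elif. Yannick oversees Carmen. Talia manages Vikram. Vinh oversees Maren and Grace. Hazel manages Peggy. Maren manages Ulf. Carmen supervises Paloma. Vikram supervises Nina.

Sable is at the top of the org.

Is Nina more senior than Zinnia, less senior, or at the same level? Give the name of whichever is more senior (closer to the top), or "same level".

Nina is 9 levels below Sable; Zinnia is 6. Zinnia is higher.

Zinnia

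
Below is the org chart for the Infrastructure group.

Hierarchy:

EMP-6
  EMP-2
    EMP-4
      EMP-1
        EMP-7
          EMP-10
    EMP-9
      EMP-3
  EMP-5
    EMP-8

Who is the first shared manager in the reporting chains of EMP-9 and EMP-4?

EMP-9's chain of managers is EMP-2, EMP-6. EMP-4's chain of managers is EMP-2, EMP-6. The first manager that appears in both chains is EMP-2.

EMP-2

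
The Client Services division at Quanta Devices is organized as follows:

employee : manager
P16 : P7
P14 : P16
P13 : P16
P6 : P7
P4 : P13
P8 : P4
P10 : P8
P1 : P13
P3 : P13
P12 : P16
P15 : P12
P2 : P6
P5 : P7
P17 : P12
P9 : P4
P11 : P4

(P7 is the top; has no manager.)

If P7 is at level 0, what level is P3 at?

Chain from P3 up to P7: P3 → P13 → P16 → P7. That is 3 steps up, so P3 is 3 levels below P7.

3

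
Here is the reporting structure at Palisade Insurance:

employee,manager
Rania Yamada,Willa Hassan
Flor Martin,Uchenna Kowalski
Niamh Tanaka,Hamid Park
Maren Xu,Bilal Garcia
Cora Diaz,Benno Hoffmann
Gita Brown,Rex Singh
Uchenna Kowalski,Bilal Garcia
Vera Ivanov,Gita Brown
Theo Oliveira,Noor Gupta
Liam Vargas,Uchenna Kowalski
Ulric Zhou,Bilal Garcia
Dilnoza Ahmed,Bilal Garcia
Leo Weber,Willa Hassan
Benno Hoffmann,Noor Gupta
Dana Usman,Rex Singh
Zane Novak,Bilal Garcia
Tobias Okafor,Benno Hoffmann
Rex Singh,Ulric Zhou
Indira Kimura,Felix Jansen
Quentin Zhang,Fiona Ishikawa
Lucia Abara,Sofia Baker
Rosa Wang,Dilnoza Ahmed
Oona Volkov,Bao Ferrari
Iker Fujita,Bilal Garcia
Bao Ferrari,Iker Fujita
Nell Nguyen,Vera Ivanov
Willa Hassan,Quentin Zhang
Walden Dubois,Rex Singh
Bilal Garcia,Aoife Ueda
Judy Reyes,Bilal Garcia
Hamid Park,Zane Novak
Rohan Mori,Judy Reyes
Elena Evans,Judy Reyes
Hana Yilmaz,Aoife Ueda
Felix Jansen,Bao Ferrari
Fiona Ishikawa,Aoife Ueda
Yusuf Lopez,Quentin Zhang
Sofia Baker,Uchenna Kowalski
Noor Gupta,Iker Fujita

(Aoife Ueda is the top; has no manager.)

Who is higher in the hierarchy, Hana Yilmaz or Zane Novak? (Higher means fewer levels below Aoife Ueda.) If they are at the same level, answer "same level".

Hana Yilmaz is 1 level below Aoife Ueda; Zane Novak is 2. Hana Yilmaz is higher.

Hana Yilmaz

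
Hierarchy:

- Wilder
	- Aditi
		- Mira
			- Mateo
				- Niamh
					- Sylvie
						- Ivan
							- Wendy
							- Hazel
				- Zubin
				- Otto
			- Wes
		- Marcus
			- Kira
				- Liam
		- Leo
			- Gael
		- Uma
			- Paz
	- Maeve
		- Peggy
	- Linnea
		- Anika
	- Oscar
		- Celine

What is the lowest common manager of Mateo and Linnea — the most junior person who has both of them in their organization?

Mateo's chain of managers is Mira, Aditi, Wilder. Linnea's chain of managers is Wilder. The first manager that appears in both chains is Wilder.

Wilder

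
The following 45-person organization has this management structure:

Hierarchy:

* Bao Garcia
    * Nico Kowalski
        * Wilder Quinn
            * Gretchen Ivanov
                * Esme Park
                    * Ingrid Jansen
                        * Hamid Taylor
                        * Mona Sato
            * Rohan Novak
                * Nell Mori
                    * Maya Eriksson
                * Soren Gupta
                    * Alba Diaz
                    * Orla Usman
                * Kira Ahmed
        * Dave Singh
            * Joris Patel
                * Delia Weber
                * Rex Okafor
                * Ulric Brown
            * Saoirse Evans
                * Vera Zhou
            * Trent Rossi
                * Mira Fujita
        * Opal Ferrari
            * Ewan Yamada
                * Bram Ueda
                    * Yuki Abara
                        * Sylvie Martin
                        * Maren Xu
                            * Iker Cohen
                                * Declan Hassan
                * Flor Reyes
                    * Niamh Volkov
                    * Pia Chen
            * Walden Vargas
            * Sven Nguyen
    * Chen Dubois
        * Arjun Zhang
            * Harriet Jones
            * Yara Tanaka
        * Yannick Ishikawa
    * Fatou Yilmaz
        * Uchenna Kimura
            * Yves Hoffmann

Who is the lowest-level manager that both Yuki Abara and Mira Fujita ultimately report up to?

Nico Kowalski

Yuki Abara's chain of managers is Bram Ueda, Ewan Yamada, Opal Ferrari, Nico Kowalski, Bao Garcia. Mira Fujita's chain of managers is Trent Rossi, Dave Singh, Nico Kowalski, Bao Garcia. The first manager that appears in both chains is Nico Kowalski.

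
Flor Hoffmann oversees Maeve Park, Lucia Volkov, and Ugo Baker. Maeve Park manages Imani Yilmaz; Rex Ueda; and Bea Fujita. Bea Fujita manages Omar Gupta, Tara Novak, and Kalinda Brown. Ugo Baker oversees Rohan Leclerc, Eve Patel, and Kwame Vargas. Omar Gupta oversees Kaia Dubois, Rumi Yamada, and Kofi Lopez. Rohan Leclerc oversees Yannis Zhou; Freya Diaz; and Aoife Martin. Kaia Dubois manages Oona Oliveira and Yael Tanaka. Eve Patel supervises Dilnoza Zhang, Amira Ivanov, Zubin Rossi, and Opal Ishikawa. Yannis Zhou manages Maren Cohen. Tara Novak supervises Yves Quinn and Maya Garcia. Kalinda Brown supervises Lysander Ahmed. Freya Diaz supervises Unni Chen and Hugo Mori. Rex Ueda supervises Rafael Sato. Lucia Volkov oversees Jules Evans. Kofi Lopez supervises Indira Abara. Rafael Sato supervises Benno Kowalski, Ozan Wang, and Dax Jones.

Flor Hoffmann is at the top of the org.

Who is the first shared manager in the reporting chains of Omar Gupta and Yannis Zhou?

Omar Gupta's chain of managers is Bea Fujita, Maeve Park, Flor Hoffmann. Yannis Zhou's chain of managers is Rohan Leclerc, Ugo Baker, Flor Hoffmann. The first manager that appears in both chains is Flor Hoffmann.

Flor Hoffmann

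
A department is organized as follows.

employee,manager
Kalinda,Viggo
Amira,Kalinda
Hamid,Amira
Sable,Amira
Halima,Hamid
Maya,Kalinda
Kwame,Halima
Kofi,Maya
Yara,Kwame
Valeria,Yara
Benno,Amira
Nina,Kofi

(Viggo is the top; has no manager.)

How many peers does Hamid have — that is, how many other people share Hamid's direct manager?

2

Hamid reports to Amira. Amira's other direct reports are Sable, Benno — 2 peers.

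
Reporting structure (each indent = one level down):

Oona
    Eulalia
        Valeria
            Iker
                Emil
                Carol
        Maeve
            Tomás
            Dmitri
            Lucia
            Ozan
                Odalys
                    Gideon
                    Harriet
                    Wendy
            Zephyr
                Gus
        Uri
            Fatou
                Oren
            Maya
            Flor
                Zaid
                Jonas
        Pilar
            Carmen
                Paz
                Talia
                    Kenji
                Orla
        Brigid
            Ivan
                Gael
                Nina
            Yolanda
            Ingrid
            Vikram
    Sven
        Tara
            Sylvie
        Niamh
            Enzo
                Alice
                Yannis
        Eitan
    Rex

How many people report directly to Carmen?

Carmen directly manages Paz, Talia, Orla. That is 3 direct reports.

3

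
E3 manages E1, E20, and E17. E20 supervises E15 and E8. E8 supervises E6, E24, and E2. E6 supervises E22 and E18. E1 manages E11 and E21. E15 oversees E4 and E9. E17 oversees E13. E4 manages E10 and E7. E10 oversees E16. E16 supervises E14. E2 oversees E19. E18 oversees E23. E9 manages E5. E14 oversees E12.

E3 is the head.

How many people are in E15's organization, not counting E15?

8

E15 directly manages E4, E9. Under E4: E7, E10, E16, E14, E12 (5). Under E9: E5 (1). So E15's organization is 2 direct reports plus everyone under them: 6 + 2 = 8.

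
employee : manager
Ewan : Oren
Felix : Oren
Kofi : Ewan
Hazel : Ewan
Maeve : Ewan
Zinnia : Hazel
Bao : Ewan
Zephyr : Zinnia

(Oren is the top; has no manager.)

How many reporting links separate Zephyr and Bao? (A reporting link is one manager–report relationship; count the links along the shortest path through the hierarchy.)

Zephyr is 3 levels below Ewan, and Bao is 1 level below Ewan (their lowest common manager). The shortest path runs up from Zephyr to Ewan and back down to Bao: 3 + 1 = 4 links.

4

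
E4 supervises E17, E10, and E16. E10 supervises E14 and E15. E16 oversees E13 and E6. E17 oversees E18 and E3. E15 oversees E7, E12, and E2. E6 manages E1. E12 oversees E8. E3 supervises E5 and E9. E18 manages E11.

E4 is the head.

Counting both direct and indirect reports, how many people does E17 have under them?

E17 directly manages E3, E18. Under E3: E9, E5 (2). Under E18: E11 (1). So E17's organization is 2 direct reports plus everyone under them: 3 + 2 = 5.

5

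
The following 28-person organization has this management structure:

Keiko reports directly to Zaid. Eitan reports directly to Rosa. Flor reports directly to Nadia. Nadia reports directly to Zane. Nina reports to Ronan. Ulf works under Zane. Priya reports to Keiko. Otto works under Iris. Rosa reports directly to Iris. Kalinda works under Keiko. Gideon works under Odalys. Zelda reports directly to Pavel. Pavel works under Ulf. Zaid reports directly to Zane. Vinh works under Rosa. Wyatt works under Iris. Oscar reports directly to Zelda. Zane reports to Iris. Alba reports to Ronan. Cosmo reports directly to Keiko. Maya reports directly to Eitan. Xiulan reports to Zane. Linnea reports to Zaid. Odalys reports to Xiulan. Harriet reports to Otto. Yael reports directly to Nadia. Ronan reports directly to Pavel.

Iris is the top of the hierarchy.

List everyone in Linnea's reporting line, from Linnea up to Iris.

Linnea -> Zaid -> Zane -> Iris

Linnea reports to Zaid. Zaid reports to Zane. Zane reports to Iris. Iris is at the top.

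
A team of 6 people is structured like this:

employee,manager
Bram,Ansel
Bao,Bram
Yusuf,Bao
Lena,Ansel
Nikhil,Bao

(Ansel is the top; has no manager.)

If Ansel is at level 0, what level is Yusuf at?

3

Chain from Yusuf up to Ansel: Yusuf → Bao → Bram → Ansel. That is 3 steps up, so Yusuf is 3 levels below Ansel.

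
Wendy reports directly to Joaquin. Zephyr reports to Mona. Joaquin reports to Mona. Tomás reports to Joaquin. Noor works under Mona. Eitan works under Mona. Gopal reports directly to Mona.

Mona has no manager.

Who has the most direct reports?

Direct-report counts: Mona has 5; Joaquin has 2. The largest is 5, held by Mona.

Mona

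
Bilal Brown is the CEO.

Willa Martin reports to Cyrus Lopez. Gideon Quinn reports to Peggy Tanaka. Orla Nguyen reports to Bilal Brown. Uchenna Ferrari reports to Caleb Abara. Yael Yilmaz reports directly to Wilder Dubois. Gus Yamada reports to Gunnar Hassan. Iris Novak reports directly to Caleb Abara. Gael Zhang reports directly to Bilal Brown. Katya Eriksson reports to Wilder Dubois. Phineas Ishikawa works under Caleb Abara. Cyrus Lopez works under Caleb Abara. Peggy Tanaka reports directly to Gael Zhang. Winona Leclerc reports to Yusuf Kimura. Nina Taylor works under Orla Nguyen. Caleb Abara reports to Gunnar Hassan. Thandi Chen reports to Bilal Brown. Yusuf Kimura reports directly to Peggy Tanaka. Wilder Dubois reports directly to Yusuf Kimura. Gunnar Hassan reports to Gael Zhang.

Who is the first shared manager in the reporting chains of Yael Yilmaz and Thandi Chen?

Bilal Brown

Yael Yilmaz's chain of managers is Wilder Dubois, Yusuf Kimura, Peggy Tanaka, Gael Zhang, Bilal Brown. Thandi Chen's chain of managers is Bilal Brown. The first manager that appears in both chains is Bilal Brown.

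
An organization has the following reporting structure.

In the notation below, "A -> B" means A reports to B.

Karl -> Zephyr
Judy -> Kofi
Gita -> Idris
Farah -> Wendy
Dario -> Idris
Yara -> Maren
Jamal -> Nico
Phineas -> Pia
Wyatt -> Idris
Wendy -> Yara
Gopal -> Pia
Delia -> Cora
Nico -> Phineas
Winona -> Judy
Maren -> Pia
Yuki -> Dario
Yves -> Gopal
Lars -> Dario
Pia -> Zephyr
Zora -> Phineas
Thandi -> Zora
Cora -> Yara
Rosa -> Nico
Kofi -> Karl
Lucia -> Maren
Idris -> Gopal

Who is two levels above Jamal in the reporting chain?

Jamal reports to Nico, and Nico reports to Phineas. So Jamal's skip-level manager is Phineas.

Phineas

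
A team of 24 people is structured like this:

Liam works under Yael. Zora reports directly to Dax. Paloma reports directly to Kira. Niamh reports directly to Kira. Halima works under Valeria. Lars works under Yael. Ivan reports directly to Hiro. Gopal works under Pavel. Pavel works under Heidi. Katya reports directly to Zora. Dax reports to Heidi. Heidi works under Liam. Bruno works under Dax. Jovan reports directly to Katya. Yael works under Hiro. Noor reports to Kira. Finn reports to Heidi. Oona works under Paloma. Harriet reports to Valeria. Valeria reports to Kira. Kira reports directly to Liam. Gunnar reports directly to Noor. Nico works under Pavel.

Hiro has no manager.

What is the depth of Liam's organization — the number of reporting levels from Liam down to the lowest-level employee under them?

5

The longest chain under Liam runs Liam → Heidi → Dax → Zora → Katya → Jovan, which is 5 levels below Liam.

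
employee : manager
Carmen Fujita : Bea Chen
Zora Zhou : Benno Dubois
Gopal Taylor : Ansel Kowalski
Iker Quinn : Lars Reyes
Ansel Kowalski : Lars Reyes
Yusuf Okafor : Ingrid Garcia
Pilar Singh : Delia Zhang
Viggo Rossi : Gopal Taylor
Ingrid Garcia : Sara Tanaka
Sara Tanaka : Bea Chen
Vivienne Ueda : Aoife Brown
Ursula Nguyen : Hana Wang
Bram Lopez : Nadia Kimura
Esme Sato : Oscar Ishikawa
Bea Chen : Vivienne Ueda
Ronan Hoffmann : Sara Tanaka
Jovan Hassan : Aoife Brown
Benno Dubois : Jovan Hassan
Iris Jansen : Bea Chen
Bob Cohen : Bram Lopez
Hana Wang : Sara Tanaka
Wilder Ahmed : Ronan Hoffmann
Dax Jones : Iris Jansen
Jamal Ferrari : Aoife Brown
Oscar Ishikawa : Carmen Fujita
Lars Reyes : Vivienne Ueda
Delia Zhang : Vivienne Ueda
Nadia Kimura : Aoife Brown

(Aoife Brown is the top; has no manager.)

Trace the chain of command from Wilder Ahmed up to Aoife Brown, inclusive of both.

Wilder Ahmed reports to Ronan Hoffmann. Ronan Hoffmann reports to Sara Tanaka. Sara Tanaka reports to Bea Chen. Bea Chen reports to Vivienne Ueda. Vivienne Ueda reports to Aoife Brown. Aoife Brown is at the top.

Wilder Ahmed -> Ronan Hoffmann -> Sara Tanaka -> Bea Chen -> Vivienne Ueda -> Aoife Brown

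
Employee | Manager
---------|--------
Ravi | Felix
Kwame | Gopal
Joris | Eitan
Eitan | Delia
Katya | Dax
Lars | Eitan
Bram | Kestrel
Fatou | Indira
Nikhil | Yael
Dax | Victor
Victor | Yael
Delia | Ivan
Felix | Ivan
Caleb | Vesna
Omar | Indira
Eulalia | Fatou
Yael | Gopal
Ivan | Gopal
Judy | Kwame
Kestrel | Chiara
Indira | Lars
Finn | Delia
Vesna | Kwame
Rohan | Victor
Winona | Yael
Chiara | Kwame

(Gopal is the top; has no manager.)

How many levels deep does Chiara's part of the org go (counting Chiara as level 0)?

2

The longest chain under Chiara runs Chiara → Kestrel → Bram, which is 2 levels below Chiara.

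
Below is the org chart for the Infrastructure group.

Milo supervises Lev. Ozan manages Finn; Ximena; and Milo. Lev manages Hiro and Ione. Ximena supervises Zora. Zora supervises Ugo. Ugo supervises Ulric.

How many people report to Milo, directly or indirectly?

3

Milo directly manages Lev. Under Lev: Ione, Hiro (2). That's 3 in total.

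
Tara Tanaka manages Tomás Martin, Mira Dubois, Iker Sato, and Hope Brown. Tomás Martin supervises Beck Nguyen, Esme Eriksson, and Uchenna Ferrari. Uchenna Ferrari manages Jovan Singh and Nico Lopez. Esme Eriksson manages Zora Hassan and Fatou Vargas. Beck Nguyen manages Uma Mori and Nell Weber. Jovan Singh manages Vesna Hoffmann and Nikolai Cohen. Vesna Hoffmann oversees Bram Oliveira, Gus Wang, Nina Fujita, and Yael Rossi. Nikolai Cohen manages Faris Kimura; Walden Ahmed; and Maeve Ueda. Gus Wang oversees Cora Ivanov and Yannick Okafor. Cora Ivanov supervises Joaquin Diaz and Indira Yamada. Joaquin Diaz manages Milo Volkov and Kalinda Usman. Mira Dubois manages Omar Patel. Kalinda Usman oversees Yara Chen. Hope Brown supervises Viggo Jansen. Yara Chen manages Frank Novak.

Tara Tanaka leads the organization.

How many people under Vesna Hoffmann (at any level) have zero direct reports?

7

The people in Vesna Hoffmann's organization with no one reporting to them are Yael Rossi, Nina Fujita, Yannick Okafor, Indira Yamada, Frank Novak, Milo Volkov, Bram Oliveira. That is 7.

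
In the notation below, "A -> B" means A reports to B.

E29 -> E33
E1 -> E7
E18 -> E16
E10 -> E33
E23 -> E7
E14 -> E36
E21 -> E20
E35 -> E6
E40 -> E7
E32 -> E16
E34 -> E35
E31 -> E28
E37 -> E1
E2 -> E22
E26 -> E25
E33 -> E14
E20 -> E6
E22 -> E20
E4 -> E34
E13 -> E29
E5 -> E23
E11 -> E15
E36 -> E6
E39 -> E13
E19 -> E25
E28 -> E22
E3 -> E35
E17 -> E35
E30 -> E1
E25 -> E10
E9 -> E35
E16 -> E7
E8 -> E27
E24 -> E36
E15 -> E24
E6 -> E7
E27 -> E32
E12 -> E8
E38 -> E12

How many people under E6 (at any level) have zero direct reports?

The people in E6's organization with no one reporting to them are E17, E3, E9, E4, E21, E31, E2, E11, E39, E26, E19. That is 11.

11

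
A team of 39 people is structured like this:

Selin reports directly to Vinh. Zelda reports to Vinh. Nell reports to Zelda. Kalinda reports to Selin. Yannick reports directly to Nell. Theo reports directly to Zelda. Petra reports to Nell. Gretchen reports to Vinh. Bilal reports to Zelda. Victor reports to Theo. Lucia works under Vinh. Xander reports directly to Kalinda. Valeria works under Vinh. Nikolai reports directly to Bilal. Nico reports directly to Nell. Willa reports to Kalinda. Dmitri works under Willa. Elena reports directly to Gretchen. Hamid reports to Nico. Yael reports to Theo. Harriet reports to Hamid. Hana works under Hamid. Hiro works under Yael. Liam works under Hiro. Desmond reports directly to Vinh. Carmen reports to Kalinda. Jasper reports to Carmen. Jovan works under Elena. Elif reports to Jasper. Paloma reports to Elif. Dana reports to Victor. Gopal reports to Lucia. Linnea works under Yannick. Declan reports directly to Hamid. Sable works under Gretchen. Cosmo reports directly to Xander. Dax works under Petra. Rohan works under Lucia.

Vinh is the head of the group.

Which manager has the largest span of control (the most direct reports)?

Vinh

Direct-report counts: Vinh has 6; Lucia has 2; Gretchen has 2; Elena has 1; Zelda has 3; Bilal has 1; Theo has 2; Yael has 1; Hiro has 1; Victor has 1; Nell has 3; Nico has 1; Hamid has 3; Petra has 1; Yannick has 1; Selin has 1; Kalinda has 3; Carmen has 1; Jasper has 1; Elif has 1; Willa has 1; Xander has 1. The largest is 6, held by Vinh.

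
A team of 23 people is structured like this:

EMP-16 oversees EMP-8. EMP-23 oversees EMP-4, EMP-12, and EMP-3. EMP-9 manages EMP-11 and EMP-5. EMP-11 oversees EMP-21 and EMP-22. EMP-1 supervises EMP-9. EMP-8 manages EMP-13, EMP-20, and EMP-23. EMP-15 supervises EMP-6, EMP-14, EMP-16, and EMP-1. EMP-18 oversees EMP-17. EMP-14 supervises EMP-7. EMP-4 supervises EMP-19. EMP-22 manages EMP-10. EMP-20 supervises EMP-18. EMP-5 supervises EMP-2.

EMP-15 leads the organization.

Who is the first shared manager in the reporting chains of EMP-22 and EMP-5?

EMP-9

EMP-22's chain of managers is EMP-11, EMP-9, EMP-1, EMP-15. EMP-5's chain of managers is EMP-9, EMP-1, EMP-15. The first manager that appears in both chains is EMP-9.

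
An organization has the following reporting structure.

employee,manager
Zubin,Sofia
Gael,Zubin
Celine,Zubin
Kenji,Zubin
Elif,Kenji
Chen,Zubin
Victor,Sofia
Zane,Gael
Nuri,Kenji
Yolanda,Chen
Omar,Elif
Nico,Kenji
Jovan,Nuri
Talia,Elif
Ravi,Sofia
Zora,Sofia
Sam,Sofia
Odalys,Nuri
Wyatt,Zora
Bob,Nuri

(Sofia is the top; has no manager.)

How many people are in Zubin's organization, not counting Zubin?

14

Zubin directly manages Gael, Celine, Kenji, Chen. Under Gael: Zane (1). Celine has no reports. Under Kenji: Nico, Nuri, Bob, Odalys, Jovan, Elif, Talia, Omar (8). Under Chen: Yolanda (1). So Zubin's organization is 4 direct reports plus everyone under them: 2 + 1 + 9 + 2 = 14.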